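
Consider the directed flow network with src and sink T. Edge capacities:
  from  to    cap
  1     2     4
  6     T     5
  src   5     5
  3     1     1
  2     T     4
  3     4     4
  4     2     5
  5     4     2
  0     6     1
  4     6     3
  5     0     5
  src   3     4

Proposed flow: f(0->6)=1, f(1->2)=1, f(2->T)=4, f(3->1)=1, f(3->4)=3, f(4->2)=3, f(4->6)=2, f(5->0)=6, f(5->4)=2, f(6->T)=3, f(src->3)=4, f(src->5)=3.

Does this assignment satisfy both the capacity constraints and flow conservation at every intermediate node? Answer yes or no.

No

Capacity violated on 5->0: flow 6 > capacity 5.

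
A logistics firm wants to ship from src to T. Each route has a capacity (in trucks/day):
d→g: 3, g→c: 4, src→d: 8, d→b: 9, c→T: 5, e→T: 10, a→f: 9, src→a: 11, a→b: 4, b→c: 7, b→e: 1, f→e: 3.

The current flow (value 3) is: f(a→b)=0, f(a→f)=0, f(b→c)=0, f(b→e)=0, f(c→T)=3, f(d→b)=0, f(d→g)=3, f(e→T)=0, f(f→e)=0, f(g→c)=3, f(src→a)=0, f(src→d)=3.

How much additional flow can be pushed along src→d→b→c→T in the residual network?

2

Residual capacities along the path: src→d: 5, d→b: 9, b→c: 7, c→T: 2.
Minimum is 2.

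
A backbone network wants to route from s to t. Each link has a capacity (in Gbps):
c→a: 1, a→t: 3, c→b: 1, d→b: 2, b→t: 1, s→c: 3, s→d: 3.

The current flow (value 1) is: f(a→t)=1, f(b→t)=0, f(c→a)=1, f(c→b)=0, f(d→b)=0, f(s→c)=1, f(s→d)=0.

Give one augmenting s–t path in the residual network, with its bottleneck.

s→c→b→t, bottleneck 1

Residual along s→c→b→t: s→c: 2, c→b: 1, b→t: 1.
Bottleneck = min = 1.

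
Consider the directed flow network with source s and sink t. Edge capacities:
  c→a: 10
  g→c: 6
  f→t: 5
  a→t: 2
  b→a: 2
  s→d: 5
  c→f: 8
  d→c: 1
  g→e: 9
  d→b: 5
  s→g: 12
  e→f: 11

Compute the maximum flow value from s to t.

7

Augment s→g→e→f→t: bottleneck 5. Total 5.
Augment s→g→c→a→t: bottleneck 2. Total 7.
No augmenting path remains in the residual graph.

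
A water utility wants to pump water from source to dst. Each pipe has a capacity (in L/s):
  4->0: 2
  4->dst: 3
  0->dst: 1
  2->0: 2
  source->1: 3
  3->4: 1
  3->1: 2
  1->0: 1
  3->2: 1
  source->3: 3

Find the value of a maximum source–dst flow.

2

Augment source->3->4->dst: bottleneck 1. Total 1.
Augment source->1->0->dst: bottleneck 1. Total 2.
No augmenting path remains in the residual graph.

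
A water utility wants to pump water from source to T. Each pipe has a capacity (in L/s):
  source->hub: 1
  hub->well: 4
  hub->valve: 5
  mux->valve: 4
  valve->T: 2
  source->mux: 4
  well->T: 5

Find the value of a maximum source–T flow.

3

Augment source->hub->well->T: bottleneck 1. Total 1.
Augment source->mux->valve->T: bottleneck 2. Total 3.
No augmenting path remains in the residual graph.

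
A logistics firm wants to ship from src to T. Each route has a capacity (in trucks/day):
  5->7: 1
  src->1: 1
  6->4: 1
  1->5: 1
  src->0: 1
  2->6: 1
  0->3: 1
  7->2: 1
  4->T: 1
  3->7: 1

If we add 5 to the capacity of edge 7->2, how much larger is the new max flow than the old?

Original max flow = 1.
Even with extra capacity on 7->2, another cut of capacity 1 remains binding.
New max flow = 1. Increase = 0.

0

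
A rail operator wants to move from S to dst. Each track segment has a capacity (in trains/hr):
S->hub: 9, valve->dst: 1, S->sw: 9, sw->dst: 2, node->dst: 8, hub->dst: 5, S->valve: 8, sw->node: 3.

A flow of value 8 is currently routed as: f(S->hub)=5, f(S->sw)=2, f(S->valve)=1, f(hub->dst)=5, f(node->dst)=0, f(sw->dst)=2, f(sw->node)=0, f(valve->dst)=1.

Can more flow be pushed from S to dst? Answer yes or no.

Residual path S->sw->node->dst has bottleneck 3 > 0.
Pushing 3 along it raises the flow to 11, so the given flow is not maximum.

Yes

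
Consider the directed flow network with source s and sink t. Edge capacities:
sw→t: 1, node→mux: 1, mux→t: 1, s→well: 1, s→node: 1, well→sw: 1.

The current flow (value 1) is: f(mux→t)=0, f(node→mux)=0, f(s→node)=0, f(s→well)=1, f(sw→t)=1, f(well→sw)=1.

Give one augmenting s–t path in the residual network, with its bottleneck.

Residual along s→node→mux→t: s→node: 1, node→mux: 1, mux→t: 1.
Bottleneck = min = 1.

s→node→mux→t, bottleneck 1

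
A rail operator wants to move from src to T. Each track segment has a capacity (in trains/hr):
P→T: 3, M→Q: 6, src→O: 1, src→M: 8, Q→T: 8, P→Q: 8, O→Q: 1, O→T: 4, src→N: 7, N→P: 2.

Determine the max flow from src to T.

Augment src→O→T: bottleneck 1. Total 1.
Augment src→M→Q→T: bottleneck 6. Total 7.
Augment src→N→P→T: bottleneck 2. Total 9.
No augmenting path remains in the residual graph.

9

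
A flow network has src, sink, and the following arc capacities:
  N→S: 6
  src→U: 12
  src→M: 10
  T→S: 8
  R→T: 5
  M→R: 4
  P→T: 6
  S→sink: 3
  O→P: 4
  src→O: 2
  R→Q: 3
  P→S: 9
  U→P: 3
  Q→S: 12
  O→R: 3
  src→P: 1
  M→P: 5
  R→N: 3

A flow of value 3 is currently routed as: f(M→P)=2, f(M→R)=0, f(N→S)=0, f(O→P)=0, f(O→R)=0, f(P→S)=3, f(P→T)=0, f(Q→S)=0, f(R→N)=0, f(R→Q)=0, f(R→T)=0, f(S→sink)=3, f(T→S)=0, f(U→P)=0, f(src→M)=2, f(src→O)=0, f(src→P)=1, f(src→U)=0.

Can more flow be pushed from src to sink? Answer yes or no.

Residual reachable from src: {M, N, O, P, Q, R, S, T, U, src}; sink is not reachable.
Saturated cut: S→sink with total capacity 3 = current flow value. Flow is maximum.

No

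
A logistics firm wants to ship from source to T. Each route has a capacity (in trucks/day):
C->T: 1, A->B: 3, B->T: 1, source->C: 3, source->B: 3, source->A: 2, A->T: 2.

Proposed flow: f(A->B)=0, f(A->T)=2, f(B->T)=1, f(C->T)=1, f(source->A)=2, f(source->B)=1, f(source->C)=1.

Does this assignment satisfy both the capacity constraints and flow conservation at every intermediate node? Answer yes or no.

Every edge has 0 ≤ f(e) ≤ cap(e).
At each intermediate node, inflow equals outflow.

Yes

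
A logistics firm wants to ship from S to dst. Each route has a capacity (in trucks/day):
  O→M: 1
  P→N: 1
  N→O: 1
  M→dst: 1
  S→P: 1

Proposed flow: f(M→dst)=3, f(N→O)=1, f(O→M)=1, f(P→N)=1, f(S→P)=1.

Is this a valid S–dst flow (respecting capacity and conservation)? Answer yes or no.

Capacity violated on M→dst: flow 3 > capacity 1.

No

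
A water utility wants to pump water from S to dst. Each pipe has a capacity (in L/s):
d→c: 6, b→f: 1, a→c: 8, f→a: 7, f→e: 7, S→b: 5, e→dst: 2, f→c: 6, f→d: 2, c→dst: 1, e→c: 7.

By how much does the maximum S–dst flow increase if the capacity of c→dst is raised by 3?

0

Original max flow = 1.
Edge c→dst does not cross the min cut (source side {S, b}), so extra capacity there cannot help.
New max flow = 1. Increase = 0.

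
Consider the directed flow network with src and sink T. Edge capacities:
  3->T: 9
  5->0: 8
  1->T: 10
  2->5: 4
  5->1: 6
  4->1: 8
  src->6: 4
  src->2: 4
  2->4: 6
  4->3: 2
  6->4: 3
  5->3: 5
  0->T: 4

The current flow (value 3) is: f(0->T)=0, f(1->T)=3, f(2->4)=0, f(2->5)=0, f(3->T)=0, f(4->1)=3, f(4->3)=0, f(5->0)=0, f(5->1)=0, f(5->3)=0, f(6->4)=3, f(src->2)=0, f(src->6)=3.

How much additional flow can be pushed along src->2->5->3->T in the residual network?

4

Residual capacities along the path: src->2: 4, 2->5: 4, 5->3: 5, 3->T: 9.
Minimum is 4.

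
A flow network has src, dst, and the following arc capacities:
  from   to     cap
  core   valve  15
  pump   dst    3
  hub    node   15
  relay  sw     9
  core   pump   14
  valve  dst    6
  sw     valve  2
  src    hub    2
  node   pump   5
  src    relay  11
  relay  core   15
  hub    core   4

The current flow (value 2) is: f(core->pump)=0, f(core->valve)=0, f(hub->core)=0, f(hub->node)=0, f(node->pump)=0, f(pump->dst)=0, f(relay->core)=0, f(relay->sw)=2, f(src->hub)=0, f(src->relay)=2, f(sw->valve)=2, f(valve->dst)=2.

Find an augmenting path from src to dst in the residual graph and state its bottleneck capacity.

Residual along src->relay->core->valve->dst: src->relay: 9, relay->core: 15, core->valve: 15, valve->dst: 4.
Bottleneck = min = 4.

src->relay->core->valve->dst, bottleneck 4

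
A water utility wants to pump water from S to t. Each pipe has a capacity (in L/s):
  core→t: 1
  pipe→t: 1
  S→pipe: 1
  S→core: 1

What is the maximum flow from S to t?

Augment S→pipe→t: bottleneck 1. Total 1.
Augment S→core→t: bottleneck 1. Total 2.
No augmenting path remains in the residual graph.

2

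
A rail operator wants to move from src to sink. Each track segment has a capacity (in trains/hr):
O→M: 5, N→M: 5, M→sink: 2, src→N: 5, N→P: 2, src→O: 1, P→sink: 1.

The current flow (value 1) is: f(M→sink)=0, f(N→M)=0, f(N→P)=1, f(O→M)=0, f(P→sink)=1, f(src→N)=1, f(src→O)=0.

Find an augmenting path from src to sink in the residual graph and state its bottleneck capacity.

src→N→M→sink, bottleneck 2

Residual along src→N→M→sink: src→N: 4, N→M: 5, M→sink: 2.
Bottleneck = min = 2.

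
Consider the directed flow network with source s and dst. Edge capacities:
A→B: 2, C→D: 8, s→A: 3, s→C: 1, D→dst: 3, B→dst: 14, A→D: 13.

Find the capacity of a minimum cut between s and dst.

4

Max flow = 4 (via 3 augmenting paths).
In the residual at optimum, the set reachable from s is {s}.
Cut edges: s→C (cap 1), s→A (cap 3). Sum = 4.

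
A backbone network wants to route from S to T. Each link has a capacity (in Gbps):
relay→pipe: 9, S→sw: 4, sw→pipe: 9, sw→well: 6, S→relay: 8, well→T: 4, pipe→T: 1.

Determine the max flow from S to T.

Augment S→sw→well→T: bottleneck 4. Total 4.
Augment S→relay→pipe→T: bottleneck 1. Total 5.
No augmenting path remains in the residual graph.

5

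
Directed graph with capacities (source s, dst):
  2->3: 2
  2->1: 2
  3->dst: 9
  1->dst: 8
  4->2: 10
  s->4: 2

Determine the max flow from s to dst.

Augment s->4->2->1->dst: bottleneck 2. Total 2.
No augmenting path remains in the residual graph.

2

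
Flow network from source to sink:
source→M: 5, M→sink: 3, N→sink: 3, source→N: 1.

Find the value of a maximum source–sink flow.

4

Augment source→M→sink: bottleneck 3. Total 3.
Augment source→N→sink: bottleneck 1. Total 4.
No augmenting path remains in the residual graph.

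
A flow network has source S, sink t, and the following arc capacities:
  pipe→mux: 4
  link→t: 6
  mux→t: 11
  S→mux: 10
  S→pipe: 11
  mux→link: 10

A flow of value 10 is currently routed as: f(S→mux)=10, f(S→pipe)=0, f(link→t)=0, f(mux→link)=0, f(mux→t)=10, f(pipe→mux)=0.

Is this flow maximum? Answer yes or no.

No

Residual path S→pipe→mux→t has bottleneck 1 > 0.
Pushing 1 along it raises the flow to 11, so the given flow is not maximum.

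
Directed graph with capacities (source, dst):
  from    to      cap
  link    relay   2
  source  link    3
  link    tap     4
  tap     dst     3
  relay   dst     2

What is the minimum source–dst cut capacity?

Max flow = 3 (via 2 augmenting paths).
In the residual at optimum, the set reachable from source is {source}.
Cut edges: source→link (cap 3). Sum = 3.

3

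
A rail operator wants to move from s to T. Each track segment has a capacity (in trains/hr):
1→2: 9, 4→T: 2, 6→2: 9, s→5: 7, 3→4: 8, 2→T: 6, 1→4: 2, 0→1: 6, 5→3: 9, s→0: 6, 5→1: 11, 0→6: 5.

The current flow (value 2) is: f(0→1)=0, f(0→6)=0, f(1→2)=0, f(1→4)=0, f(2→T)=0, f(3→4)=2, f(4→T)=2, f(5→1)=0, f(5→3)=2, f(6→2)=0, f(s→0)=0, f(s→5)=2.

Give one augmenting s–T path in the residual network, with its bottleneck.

s→5→1→2→T, bottleneck 5

Residual along s→5→1→2→T: s→5: 5, 5→1: 11, 1→2: 9, 2→T: 6.
Bottleneck = min = 5.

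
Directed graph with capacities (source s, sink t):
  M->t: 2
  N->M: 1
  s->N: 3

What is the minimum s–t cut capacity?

1

Max flow = 1 (via 1 augmenting path).
In the residual at optimum, the set reachable from s is {N, s}.
Cut edges: N->M (cap 1). Sum = 1.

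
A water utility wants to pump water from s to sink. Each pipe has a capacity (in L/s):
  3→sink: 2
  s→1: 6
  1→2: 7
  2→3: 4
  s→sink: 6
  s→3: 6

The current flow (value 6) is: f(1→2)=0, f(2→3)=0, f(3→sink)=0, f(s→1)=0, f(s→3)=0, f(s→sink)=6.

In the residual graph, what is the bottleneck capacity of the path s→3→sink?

Residual capacities along the path: s→3: 6, 3→sink: 2.
Minimum is 2.

2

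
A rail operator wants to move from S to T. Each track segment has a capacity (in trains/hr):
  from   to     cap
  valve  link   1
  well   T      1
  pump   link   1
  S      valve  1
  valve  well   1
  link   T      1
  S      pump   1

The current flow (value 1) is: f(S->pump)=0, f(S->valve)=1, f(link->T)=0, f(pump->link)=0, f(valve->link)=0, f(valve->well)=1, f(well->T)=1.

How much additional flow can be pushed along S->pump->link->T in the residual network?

Residual capacities along the path: S->pump: 1, pump->link: 1, link->T: 1.
Minimum is 1.

1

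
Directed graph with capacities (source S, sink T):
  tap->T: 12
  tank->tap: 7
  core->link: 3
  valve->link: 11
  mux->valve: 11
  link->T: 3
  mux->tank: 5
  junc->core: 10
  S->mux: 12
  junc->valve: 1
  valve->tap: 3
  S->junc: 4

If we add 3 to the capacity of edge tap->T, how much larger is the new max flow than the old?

0

Original max flow = 11.
Edge tap->T does not cross the min cut (source side {S, core, junc, link, mux, valve}), so extra capacity there cannot help.
New max flow = 11. Increase = 0.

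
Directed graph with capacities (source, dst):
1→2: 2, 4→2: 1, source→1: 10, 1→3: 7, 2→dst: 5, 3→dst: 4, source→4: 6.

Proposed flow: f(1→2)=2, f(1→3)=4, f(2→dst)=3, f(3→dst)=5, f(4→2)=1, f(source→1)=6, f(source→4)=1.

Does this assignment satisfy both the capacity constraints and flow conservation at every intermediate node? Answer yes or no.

Capacity violated on 3→dst: flow 5 > capacity 4.

No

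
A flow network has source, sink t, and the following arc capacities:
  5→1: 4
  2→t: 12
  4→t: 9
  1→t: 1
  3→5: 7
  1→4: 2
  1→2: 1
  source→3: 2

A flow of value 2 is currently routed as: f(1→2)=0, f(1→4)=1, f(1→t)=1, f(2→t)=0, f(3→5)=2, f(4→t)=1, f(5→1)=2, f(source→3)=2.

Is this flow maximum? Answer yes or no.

Yes

Residual reachable from source: {source}; t is not reachable.
Saturated cut: source→3 with total capacity 2 = current flow value. Flow is maximum.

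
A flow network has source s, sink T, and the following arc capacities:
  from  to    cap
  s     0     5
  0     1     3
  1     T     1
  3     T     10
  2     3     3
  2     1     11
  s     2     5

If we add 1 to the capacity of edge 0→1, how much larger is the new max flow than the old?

0

Original max flow = 4.
Edge 0→1 does not cross the min cut (source side {0, 1, 2, s}), so extra capacity there cannot help.
New max flow = 4. Increase = 0.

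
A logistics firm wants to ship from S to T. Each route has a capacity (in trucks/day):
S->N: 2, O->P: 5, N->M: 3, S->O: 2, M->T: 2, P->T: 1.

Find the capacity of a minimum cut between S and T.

3

Max flow = 3 (via 2 augmenting paths).
In the residual at optimum, the set reachable from S is {O, P, S}.
Cut edges: S->N (cap 2), P->T (cap 1). Sum = 3.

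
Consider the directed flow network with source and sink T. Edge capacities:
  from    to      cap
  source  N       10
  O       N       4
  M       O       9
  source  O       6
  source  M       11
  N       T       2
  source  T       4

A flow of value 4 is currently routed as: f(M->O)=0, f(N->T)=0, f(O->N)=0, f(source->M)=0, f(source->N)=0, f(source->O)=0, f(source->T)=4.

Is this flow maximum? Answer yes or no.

Residual path source->N->T has bottleneck 2 > 0.
Pushing 2 along it raises the flow to 6, so the given flow is not maximum.

No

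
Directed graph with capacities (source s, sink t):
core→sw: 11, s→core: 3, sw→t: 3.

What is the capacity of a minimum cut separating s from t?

3

Max flow = 3 (via 1 augmenting path).
In the residual at optimum, the set reachable from s is {s}.
Cut edges: s→core (cap 3). Sum = 3.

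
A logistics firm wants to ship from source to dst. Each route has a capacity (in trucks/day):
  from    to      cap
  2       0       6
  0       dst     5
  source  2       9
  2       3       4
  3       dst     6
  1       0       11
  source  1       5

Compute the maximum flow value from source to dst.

Augment source->2->3->dst: bottleneck 4. Total 4.
Augment source->2->0->dst: bottleneck 5. Total 9.
No augmenting path remains in the residual graph.

9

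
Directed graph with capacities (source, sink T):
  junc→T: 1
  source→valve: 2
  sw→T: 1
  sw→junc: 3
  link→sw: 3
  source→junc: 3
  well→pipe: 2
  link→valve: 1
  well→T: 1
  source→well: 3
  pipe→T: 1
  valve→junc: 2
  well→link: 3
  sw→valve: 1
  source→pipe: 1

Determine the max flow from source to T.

4

Augment source→well→T: bottleneck 1. Total 1.
Augment source→pipe→T: bottleneck 1. Total 2.
Augment source→junc→T: bottleneck 1. Total 3.
Augment source→well→link→sw→T: bottleneck 1. Total 4.
No augmenting path remains in the residual graph.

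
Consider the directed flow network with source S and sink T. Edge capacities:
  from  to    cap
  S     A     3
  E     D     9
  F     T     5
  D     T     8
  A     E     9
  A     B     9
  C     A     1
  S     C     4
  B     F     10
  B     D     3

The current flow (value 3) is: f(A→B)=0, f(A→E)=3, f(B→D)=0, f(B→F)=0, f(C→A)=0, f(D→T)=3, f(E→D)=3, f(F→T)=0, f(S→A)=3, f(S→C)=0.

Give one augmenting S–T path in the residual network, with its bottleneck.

Residual along S→C→A→E→D→T: S→C: 4, C→A: 1, A→E: 6, E→D: 6, D→T: 5.
Bottleneck = min = 1.

S→C→A→E→D→T, bottleneck 1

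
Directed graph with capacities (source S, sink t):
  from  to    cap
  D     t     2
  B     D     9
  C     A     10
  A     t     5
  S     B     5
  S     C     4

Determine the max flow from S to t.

6

Augment S->B->D->t: bottleneck 2. Total 2.
Augment S->C->A->t: bottleneck 4. Total 6.
No augmenting path remains in the residual graph.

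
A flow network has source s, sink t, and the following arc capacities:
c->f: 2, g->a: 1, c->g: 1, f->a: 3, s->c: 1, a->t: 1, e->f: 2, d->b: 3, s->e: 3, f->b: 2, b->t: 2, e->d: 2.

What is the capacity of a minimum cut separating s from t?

Max flow = 3 (via 2 augmenting paths).
In the residual at optimum, the set reachable from s is {a, b, c, d, e, f, g, s}.
Cut edges: b->t (cap 2), a->t (cap 1). Sum = 3.

3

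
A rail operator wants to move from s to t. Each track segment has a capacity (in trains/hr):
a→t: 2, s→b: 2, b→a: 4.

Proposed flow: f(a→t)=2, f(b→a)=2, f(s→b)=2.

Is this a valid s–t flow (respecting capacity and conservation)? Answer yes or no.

Yes

Every edge has 0 ≤ f(e) ≤ cap(e).
At each intermediate node, inflow equals outflow.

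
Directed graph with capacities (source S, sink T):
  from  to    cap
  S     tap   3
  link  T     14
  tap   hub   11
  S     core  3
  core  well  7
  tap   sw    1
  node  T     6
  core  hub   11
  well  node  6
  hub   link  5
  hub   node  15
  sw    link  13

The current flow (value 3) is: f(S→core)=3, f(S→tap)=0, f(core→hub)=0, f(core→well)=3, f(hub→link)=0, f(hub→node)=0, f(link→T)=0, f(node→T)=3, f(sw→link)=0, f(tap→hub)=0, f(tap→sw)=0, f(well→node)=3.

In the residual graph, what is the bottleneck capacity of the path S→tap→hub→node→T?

Residual capacities along the path: S→tap: 3, tap→hub: 11, hub→node: 15, node→T: 3.
Minimum is 3.

3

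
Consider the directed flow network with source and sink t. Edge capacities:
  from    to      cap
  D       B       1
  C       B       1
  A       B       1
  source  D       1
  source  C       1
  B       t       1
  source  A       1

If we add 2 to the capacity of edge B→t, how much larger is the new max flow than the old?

2

Original max flow = 1.
After raising cap(B→t), augmenting paths through that edge carry 2 more units.
New max flow = 3. Increase = 2.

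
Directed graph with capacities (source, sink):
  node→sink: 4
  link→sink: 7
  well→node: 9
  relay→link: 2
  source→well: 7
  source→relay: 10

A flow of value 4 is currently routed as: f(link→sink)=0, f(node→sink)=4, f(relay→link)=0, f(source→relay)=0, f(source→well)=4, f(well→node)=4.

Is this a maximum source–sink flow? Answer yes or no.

No

Residual path source→relay→link→sink has bottleneck 2 > 0.
Pushing 2 along it raises the flow to 6, so the given flow is not maximum.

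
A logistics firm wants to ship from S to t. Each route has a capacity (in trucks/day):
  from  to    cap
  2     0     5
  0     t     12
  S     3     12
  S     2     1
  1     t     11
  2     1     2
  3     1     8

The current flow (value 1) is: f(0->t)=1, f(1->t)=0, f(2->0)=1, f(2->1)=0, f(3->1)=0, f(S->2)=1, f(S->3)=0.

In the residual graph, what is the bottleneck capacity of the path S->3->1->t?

8

Residual capacities along the path: S->3: 12, 3->1: 8, 1->t: 11.
Minimum is 8.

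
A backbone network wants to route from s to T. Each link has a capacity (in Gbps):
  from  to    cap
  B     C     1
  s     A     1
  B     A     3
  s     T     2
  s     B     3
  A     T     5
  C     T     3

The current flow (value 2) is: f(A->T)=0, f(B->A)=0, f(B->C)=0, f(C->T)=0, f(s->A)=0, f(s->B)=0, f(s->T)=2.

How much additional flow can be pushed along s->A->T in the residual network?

Residual capacities along the path: s->A: 1, A->T: 5.
Minimum is 1.

1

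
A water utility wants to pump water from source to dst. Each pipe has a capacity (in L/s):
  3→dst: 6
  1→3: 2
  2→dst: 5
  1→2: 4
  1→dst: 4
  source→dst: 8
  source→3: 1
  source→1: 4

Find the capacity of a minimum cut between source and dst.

Max flow = 13 (via 3 augmenting paths).
In the residual at optimum, the set reachable from source is {source}.
Cut edges: source→1 (cap 4), source→3 (cap 1), source→dst (cap 8). Sum = 13.

13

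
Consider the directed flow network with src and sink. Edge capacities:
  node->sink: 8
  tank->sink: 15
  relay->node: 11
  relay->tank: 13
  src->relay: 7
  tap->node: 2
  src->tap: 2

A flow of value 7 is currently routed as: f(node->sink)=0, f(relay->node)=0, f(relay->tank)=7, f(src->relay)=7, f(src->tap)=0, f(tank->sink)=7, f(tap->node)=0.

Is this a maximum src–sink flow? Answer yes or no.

Residual path src->tap->node->sink has bottleneck 2 > 0.
Pushing 2 along it raises the flow to 9, so the given flow is not maximum.

No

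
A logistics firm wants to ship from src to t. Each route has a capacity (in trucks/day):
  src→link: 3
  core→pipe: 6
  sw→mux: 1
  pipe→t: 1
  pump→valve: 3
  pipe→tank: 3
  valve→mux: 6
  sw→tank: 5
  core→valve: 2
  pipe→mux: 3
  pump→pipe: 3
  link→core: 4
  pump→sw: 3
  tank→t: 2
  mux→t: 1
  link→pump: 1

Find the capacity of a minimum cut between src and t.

Max flow = 3 (via 3 augmenting paths).
In the residual at optimum, the set reachable from src is {src}.
Cut edges: src→link (cap 3). Sum = 3.

3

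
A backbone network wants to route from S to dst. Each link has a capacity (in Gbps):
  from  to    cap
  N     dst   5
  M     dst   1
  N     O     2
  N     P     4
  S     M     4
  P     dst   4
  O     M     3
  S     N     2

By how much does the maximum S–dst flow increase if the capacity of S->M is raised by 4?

0

Original max flow = 3.
Edge S->M does not cross the min cut (source side {M, S}), so extra capacity there cannot help.
New max flow = 3. Increase = 0.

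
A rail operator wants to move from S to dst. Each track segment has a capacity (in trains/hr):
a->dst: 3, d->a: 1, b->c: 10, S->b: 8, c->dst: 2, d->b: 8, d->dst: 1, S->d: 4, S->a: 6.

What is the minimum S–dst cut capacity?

6

Max flow = 6 (via 3 augmenting paths).
In the residual at optimum, the set reachable from S is {S, a, b, c, d}.
Cut edges: d->dst (cap 1), a->dst (cap 3), c->dst (cap 2). Sum = 6.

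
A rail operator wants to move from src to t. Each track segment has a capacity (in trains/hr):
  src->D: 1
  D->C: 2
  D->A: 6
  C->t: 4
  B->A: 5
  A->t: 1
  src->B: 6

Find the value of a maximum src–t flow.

2

Augment src->D->C->t: bottleneck 1. Total 1.
Augment src->B->A->t: bottleneck 1. Total 2.
No augmenting path remains in the residual graph.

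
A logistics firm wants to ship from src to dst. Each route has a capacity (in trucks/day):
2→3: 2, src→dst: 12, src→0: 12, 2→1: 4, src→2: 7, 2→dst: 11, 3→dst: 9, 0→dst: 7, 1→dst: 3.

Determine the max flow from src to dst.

26

Augment src→dst: bottleneck 12. Total 12.
Augment src→2→dst: bottleneck 7. Total 19.
Augment src→0→dst: bottleneck 7. Total 26.
No augmenting path remains in the residual graph.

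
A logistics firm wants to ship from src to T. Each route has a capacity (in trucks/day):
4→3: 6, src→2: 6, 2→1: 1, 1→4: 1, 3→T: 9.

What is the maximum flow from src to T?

Augment src→2→1→4→3→T: bottleneck 1. Total 1.
No augmenting path remains in the residual graph.

1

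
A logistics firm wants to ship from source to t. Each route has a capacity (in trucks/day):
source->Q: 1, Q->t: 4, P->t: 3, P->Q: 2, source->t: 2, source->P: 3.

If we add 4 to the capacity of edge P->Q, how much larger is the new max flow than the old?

0

Original max flow = 6.
Edge P->Q does not cross the min cut (source side {source}), so extra capacity there cannot help.
New max flow = 6. Increase = 0.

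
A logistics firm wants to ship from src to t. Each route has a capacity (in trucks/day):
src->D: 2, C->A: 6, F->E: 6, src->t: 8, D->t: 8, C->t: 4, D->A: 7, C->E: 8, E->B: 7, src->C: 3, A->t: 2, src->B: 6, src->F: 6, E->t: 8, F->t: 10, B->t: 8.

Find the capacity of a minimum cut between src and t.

25

Max flow = 25 (via 5 augmenting paths).
In the residual at optimum, the set reachable from src is {src}.
Cut edges: src->F (cap 6), src->C (cap 3), src->D (cap 2), src->B (cap 6), src->t (cap 8). Sum = 25.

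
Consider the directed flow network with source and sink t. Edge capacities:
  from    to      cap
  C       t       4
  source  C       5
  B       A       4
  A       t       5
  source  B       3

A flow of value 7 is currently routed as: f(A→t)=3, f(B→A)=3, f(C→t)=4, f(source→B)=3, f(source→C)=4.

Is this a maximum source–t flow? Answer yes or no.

Residual reachable from source: {C, source}; t is not reachable.
Saturated cut: source→B, C→t with total capacity 7 = current flow value. Flow is maximum.

Yes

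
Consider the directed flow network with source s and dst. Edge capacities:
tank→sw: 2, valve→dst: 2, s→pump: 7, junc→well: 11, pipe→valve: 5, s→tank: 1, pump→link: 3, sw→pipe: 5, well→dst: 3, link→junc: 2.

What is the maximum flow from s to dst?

3

Augment s→tank→sw→pipe→valve→dst: bottleneck 1. Total 1.
Augment s→pump→link→junc→well→dst: bottleneck 2. Total 3.
No augmenting path remains in the residual graph.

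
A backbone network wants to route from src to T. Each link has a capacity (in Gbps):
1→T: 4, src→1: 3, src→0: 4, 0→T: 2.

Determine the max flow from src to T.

5

Augment src→1→T: bottleneck 3. Total 3.
Augment src→0→T: bottleneck 2. Total 5.
No augmenting path remains in the residual graph.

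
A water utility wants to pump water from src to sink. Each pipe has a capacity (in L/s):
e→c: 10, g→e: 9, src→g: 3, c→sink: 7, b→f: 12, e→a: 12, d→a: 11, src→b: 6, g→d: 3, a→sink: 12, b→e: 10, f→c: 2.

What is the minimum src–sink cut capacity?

Max flow = 9 (via 2 augmenting paths).
In the residual at optimum, the set reachable from src is {src}.
Cut edges: src→g (cap 3), src→b (cap 6). Sum = 9.

9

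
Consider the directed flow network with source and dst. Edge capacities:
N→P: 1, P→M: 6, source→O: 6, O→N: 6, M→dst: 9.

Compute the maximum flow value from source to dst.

Augment source→O→N→P→M→dst: bottleneck 1. Total 1.
No augmenting path remains in the residual graph.

1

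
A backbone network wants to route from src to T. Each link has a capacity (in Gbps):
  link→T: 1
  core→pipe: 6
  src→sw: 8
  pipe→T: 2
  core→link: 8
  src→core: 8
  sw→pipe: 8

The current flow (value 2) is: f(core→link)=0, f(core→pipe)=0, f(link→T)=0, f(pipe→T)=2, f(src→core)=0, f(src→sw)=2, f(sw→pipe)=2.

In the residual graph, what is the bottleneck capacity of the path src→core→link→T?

Residual capacities along the path: src→core: 8, core→link: 8, link→T: 1.
Minimum is 1.

1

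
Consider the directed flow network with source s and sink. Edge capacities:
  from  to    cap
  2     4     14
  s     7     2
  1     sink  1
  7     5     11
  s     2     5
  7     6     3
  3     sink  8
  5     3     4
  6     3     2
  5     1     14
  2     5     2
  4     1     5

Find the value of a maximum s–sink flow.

Augment s->7->6->3->sink: bottleneck 2. Total 2.
Augment s->2->5->3->sink: bottleneck 2. Total 4.
Augment s->2->4->1->sink: bottleneck 1. Total 5.
No augmenting path remains in the residual graph.

5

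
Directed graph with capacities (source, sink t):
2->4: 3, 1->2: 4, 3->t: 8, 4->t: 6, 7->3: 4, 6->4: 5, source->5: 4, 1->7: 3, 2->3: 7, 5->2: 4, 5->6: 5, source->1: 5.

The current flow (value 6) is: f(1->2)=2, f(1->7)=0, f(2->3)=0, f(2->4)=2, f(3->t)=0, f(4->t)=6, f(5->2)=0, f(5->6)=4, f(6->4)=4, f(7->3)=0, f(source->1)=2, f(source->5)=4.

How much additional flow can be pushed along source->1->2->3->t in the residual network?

Residual capacities along the path: source->1: 3, 1->2: 2, 2->3: 7, 3->t: 8.
Minimum is 2.

2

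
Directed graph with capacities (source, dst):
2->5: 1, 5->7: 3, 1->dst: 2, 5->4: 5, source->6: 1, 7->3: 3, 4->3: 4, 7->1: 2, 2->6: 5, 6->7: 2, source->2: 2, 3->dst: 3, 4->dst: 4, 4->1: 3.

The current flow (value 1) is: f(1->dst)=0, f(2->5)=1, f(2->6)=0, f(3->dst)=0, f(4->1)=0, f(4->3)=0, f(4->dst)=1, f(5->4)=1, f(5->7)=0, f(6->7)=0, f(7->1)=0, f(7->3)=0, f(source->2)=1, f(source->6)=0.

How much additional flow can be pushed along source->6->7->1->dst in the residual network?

Residual capacities along the path: source->6: 1, 6->7: 2, 7->1: 2, 1->dst: 2.
Minimum is 1.

1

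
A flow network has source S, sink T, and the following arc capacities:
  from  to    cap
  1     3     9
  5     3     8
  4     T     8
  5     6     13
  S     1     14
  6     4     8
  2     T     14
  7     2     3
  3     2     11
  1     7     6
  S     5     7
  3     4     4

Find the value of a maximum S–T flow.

19

Augment S->1->7->2->T: bottleneck 3. Total 3.
Augment S->1->3->2->T: bottleneck 9. Total 12.
Augment S->5->3->2->T: bottleneck 2. Total 14.
Augment S->5->3->4->T: bottleneck 4. Total 18.
Augment S->5->6->4->T: bottleneck 1. Total 19.
No augmenting path remains in the residual graph.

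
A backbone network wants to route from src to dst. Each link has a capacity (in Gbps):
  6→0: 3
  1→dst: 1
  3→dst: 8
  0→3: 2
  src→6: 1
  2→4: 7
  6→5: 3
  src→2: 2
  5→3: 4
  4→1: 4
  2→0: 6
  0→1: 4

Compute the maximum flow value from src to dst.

Augment src→2→4→1→dst: bottleneck 1. Total 1.
Augment src→2→0→3→dst: bottleneck 1. Total 2.
Augment src→6→0→3→dst: bottleneck 1. Total 3.
No augmenting path remains in the residual graph.

3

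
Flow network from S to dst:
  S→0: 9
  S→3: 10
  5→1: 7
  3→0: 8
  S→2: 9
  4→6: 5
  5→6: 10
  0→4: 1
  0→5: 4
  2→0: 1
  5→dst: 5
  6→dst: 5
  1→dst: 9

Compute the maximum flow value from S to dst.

Augment S→0→5→dst: bottleneck 4. Total 4.
Augment S→0→4→6→dst: bottleneck 1. Total 5.
No augmenting path remains in the residual graph.

5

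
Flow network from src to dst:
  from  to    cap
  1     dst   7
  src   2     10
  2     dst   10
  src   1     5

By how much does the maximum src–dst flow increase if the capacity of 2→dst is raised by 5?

Original max flow = 15.
Edge 2→dst does not cross the min cut (source side {src}), so extra capacity there cannot help.
New max flow = 15. Increase = 0.

0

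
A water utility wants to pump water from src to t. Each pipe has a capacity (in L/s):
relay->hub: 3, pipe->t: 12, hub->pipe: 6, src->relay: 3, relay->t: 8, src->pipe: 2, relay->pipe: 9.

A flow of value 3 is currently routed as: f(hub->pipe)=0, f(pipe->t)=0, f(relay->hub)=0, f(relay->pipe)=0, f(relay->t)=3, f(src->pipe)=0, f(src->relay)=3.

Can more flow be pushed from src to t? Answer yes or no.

Yes

Residual path src->pipe->t has bottleneck 2 > 0.
Pushing 2 along it raises the flow to 5, so the given flow is not maximum.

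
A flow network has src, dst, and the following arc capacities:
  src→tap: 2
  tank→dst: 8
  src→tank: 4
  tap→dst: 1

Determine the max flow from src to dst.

5

Augment src→tap→dst: bottleneck 1. Total 1.
Augment src→tank→dst: bottleneck 4. Total 5.
No augmenting path remains in the residual graph.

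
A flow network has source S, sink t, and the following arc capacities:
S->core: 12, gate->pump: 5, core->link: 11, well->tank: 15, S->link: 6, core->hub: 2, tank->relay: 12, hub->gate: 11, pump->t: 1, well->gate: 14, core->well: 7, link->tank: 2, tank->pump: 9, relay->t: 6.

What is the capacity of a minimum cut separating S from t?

Max flow = 7 (via 3 augmenting paths).
In the residual at optimum, the set reachable from S is {S, core, gate, hub, link, pump, relay, tank, well}.
Cut edges: relay->t (cap 6), pump->t (cap 1). Sum = 7.

7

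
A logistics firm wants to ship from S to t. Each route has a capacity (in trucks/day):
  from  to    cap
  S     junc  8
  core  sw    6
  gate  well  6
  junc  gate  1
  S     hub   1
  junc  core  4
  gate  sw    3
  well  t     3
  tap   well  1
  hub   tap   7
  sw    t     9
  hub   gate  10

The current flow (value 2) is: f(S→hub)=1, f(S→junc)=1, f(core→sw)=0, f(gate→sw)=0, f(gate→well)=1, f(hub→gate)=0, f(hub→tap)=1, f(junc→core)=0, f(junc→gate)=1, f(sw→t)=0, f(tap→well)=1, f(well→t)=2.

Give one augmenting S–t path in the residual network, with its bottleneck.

S→junc→core→sw→t, bottleneck 4

Residual along S→junc→core→sw→t: S→junc: 7, junc→core: 4, core→sw: 6, sw→t: 9.
Bottleneck = min = 4.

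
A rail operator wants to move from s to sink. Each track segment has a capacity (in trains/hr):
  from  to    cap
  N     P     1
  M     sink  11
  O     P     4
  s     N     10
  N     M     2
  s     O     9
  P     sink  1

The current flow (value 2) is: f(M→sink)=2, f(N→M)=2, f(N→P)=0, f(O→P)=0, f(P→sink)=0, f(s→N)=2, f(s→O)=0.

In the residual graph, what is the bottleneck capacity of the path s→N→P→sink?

1

Residual capacities along the path: s→N: 8, N→P: 1, P→sink: 1.
Minimum is 1.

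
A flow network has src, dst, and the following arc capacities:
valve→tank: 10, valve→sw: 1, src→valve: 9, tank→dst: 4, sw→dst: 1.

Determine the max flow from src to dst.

Augment src→valve→sw→dst: bottleneck 1. Total 1.
Augment src→valve→tank→dst: bottleneck 4. Total 5.
No augmenting path remains in the residual graph.

5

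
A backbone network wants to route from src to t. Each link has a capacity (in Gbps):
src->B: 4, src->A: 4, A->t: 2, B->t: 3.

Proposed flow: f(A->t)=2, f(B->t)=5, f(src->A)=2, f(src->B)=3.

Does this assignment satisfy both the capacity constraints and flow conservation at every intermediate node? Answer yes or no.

No

Capacity violated on B->t: flow 5 > capacity 3.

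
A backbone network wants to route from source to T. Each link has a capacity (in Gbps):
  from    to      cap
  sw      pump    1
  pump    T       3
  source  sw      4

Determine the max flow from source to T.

Augment source→sw→pump→T: bottleneck 1. Total 1.
No augmenting path remains in the residual graph.

1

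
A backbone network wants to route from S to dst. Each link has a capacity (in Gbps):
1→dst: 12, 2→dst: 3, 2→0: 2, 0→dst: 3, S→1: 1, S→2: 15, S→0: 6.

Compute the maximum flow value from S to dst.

7

Augment S→1→dst: bottleneck 1. Total 1.
Augment S→2→dst: bottleneck 3. Total 4.
Augment S→0→dst: bottleneck 3. Total 7.
No augmenting path remains in the residual graph.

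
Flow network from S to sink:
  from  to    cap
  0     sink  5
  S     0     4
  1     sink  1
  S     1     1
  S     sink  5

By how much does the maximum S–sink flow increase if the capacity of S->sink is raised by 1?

Original max flow = 10.
After raising cap(S->sink), augmenting paths through that edge carry 1 more unit.
New max flow = 11. Increase = 1.

1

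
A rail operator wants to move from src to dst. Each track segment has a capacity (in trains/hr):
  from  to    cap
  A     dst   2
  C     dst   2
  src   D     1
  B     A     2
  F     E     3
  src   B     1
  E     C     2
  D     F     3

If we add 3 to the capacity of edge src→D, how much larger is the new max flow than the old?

Original max flow = 2.
After raising cap(src→D), augmenting paths through that edge carry 1 more unit.
New max flow = 3. Increase = 1.

1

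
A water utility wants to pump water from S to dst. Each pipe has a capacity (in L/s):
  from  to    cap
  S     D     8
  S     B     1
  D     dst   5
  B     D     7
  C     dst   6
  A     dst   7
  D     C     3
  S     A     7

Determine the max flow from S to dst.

Augment S→D→dst: bottleneck 5. Total 5.
Augment S→A→dst: bottleneck 7. Total 12.
Augment S→D→C→dst: bottleneck 3. Total 15.
No augmenting path remains in the residual graph.

15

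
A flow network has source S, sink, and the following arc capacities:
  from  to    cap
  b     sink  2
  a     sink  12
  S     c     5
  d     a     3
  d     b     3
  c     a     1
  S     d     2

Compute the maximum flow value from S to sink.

3

Augment S→d→b→sink: bottleneck 2. Total 2.
Augment S→c→a→sink: bottleneck 1. Total 3.
No augmenting path remains in the residual graph.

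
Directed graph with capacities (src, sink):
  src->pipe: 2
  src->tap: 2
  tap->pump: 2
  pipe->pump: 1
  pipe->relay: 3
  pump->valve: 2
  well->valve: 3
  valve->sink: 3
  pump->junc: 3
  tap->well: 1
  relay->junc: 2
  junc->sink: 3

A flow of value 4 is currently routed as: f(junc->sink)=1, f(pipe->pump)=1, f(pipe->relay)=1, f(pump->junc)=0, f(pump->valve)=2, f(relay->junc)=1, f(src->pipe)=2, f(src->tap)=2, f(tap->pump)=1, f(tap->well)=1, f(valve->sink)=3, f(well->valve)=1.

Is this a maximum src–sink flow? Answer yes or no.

Yes

Residual reachable from src: {src}; sink is not reachable.
Saturated cut: src->tap, src->pipe with total capacity 4 = current flow value. Flow is maximum.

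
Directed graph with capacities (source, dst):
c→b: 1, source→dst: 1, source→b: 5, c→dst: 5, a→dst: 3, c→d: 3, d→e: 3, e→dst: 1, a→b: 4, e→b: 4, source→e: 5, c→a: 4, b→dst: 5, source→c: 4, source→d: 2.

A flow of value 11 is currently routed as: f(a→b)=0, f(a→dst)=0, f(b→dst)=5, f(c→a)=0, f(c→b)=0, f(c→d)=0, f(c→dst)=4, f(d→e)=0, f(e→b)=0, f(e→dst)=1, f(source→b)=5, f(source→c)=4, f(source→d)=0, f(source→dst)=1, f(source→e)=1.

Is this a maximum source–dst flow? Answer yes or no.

Yes

Residual reachable from source: {b, d, e, source}; dst is not reachable.
Saturated cut: source→c, source→dst, e→dst, b→dst with total capacity 11 = current flow value. Flow is maximum.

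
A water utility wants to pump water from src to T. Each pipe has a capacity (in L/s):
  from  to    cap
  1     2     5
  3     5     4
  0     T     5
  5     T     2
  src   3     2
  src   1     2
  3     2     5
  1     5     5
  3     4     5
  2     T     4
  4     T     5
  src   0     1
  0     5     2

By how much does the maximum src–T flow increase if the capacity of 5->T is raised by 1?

Original max flow = 5.
Edge 5->T does not cross the min cut (source side {src}), so extra capacity there cannot help.
New max flow = 5. Increase = 0.

0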